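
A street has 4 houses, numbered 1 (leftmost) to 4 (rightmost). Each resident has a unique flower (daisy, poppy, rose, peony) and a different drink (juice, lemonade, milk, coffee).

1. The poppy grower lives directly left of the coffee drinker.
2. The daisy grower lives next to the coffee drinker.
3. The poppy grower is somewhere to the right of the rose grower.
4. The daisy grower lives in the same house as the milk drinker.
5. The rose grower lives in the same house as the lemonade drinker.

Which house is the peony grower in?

The poppy grower is narrowed to house 2 or 3; consider each.
Placing it in house 3 leads to a contradiction, so it's in house 2.
Clue 1: the coffee drinker is in house 3.
The rose grower is in house 1 (clue 3).
From clue 5, the lemonade drinker must be in house 1.
House 3's flower must be peony (nothing else left).
That leaves daisy as the flower for house 4.
From clue 4, the milk drinker must be in house 4.
House 2 drink: only juice fits.
So: house 1 = rose/lemonade, house 2 = poppy/juice, house 3 = peony/coffee, house 4 = daisy/milk.

3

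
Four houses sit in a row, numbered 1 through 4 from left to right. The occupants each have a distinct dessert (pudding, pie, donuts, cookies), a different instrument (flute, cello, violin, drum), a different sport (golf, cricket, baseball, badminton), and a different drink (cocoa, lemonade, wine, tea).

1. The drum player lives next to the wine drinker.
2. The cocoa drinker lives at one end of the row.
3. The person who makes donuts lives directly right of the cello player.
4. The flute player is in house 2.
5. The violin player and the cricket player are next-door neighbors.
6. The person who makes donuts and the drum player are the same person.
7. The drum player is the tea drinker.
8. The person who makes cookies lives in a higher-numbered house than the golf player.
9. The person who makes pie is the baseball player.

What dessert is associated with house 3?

pie

Clue 4: the flute player is in house 2.
Clue 6: the person who makes donuts is in house 4.
By clue 6, the drum player is in house 4.
Clue 7: the tea drinker is in house 4.
Clue 1: the wine drinker is in house 3.
From clue 3, the cello player must be in house 3.
That leaves violin as the instrument for house 1.
House 1's drink must be cocoa (nothing else left).
House 2's drink must be lemonade (nothing else left).
From clue 5, the cricket player must be in house 2.
House 4's sport must be badminton (nothing else left).
So house 1 gets golf for sport.
The only sport still possible for house 3 is baseball.
By clue 9, the person who makes pie is in house 3.
House 1 dessert: only pudding fits.
So house 2 gets cookies for dessert.
So: house 1 = pudding/violin/golf/cocoa, house 2 = cookies/flute/cricket/lemonade, house 3 = pie/cello/baseball/wine, house 4 = donuts/drum/badminton/tea.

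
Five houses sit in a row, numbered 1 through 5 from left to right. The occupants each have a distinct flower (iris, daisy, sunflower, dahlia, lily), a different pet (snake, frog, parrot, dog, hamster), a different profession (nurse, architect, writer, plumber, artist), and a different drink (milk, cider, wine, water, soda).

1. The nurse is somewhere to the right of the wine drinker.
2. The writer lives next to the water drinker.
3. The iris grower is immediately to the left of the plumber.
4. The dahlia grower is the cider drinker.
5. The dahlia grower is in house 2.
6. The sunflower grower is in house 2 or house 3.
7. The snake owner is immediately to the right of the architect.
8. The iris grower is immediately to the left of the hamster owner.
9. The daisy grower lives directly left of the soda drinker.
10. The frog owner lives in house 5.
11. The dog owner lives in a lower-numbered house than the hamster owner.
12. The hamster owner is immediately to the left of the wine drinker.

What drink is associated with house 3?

wine

Clue 5 places the dahlia grower in house 2.
Clue 10: the frog owner is in house 5.
That leaves lily as the flower for house 5.
From clue 4, the cider drinker must be in house 2.
The iris grower is in house 1 (clue 8).
From clue 8, the hamster owner must be in house 2.
From clue 11, the dog owner must be in house 1.
Clue 12: the wine drinker is in house 3.
So house 3 gets sunflower for flower.
The only flower still possible for house 4 is daisy.
By clue 3, the plumber is in house 2.
Clue 9: the soda drinker is in house 5.
House 1's profession must be artist (nothing else left).
From clue 2, the water drinker must be in house 4.
Clue 7 places the snake owner in house 4.
So house 3 gets parrot for pet.
So house 3 gets architect for profession.
House 4's profession must be nurse (nothing else left).
The only profession still possible for house 5 is writer.
The only drink still possible for house 1 is milk.
So: house 1 = iris/dog/artist/milk, house 2 = dahlia/hamster/plumber/cider, house 3 = sunflower/parrot/architect/wine, house 4 = daisy/snake/nurse/water, house 5 = lily/frog/writer/soda.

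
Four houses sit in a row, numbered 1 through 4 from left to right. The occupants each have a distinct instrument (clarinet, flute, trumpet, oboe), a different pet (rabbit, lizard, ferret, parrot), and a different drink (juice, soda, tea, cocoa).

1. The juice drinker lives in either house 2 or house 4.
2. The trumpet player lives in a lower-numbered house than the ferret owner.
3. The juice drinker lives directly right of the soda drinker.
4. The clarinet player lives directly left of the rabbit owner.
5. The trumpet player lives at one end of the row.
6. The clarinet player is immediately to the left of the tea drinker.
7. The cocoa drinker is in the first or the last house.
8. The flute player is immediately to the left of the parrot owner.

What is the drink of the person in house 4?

From clue 5, the trumpet player must be in house 1.
So house 4 gets oboe for instrument.
That leaves lizard as the pet for house 1.
House 2 pet: only ferret fits.
So house 2 gets juice for drink.
The soda drinker is in house 1 (clue 3).
House 3 drink: only tea fits.
House 4 drink: only cocoa fits.
Clue 6: the clarinet player is in house 2.
So house 3 gets flute for instrument.
From clue 4, the rabbit owner must be in house 3.
The parrot owner is in house 4 (clue 8).
So: house 1 = trumpet/lizard/soda, house 2 = clarinet/ferret/juice, house 3 = flute/rabbit/tea, house 4 = oboe/parrot/cocoa.

cocoa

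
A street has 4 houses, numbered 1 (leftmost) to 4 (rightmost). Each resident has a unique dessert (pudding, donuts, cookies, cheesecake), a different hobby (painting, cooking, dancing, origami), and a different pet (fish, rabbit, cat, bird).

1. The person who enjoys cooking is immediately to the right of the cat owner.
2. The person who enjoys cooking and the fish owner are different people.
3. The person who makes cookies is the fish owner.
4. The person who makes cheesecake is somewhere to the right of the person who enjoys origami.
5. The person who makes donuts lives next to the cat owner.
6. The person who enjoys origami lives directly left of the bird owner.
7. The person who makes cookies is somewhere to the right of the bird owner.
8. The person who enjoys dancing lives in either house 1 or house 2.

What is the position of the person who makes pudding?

2

The person who makes cookies is narrowed to house 3 or 4; consider each.
Placing it in house 3 leads to a contradiction, so it's in house 4.
From clue 3, the fish owner must be in house 4.
House 4 hobby: only painting fits.
That leaves cooking as the hobby for house 3.
Clue 1: the cat owner is in house 2.
House 1 pet: only rabbit fits.
That leaves bird as the pet for house 3.
From clue 6, the person who enjoys origami must be in house 2.
So house 1 gets dancing for hobby.
By clue 4, the person who makes cheesecake is in house 3.
House 2 dessert: only pudding fits.
House 1 dessert: only donuts fits.
So: house 1 = donuts/dancing/rabbit, house 2 = pudding/origami/cat, house 3 = cheesecake/cooking/bird, house 4 = cookies/painting/fish.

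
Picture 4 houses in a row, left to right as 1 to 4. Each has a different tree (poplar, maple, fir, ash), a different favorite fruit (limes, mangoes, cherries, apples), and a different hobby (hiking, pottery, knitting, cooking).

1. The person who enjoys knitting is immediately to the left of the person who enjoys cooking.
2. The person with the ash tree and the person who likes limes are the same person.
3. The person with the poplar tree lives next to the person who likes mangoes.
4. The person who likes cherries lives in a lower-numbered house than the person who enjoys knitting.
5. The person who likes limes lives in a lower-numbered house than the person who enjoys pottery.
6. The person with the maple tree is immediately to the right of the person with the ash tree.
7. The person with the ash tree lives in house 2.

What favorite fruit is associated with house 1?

cherries

From clue 7, the person with the ash tree must be in house 2.
The only hobby still possible for house 1 is hiking.
By clue 2, the person who likes limes is in house 2.
By clue 6, the person with the maple tree is in house 3.
So house 1 gets cherries for favorite fruit.
The only hobby still possible for house 2 is knitting.
Clue 1: the person who enjoys cooking is in house 3.
The person with the poplar tree is in house 4 (clue 3).
Clue 3: the person who likes mangoes is in house 3.
House 1 tree: only fir fits.
House 4's favorite fruit must be apples (nothing else left).
House 4 hobby: only pottery fits.
So: house 1 = fir/cherries/hiking, house 2 = ash/limes/knitting, house 3 = maple/mangoes/cooking, house 4 = poplar/apples/pottery.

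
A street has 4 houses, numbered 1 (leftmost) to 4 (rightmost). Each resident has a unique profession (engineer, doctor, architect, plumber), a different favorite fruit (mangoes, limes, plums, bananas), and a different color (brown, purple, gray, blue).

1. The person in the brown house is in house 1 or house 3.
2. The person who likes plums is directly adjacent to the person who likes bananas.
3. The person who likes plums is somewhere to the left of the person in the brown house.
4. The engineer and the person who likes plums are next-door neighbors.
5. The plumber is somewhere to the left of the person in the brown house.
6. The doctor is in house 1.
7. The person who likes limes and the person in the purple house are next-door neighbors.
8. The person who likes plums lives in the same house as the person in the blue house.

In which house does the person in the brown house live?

The person in the brown house is in house 3 (clue 3).
By clue 6, the doctor is in house 1.
House 2 profession: only plumber fits.
So house 4 gets architect for profession.
The person who likes plums is in house 2 (clue 4).
The person in the blue house is in house 2 (clue 8).
That leaves engineer as the profession for house 3.
That leaves mangoes as the favorite fruit for house 4.
Clue 7: the person who likes limes is in house 3.
Clue 7 places the person in the purple house in house 4.
House 1's favorite fruit must be bananas (nothing else left).
House 1's color must be gray (nothing else left).
So: house 1 = doctor/bananas/gray, house 2 = plumber/plums/blue, house 3 = engineer/limes/brown, house 4 = architect/mangoes/purple.

3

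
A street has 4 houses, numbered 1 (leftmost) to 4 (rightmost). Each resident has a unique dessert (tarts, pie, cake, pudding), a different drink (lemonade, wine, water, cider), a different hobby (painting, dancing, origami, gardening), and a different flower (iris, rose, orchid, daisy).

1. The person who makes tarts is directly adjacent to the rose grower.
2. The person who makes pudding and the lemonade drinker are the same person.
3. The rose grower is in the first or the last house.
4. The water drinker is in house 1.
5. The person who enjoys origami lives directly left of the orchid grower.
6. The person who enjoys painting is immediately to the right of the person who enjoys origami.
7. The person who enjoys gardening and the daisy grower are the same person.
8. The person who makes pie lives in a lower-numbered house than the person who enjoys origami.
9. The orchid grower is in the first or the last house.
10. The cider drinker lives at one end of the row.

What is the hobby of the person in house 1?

dancing

The water drinker is in house 1 (clue 4).
From clue 9, the orchid grower must be in house 4.
House 4's drink must be cider (nothing else left).
Clue 1: the person who makes tarts is in house 2.
From clue 5, the person who enjoys origami must be in house 3.
Clue 6 places the person who enjoys painting in house 4.
So house 1 gets pie for dessert.
That leaves pudding as the dessert for house 3.
So house 4 gets cake for dessert.
The only flower still possible for house 1 is rose.
By clue 2, the lemonade drinker is in house 3.
By clue 7, the person who enjoys gardening is in house 2.
From clue 7, the daisy grower must be in house 2.
That leaves wine as the drink for house 2.
The only hobby still possible for house 1 is dancing.
House 3 flower: only iris fits.
So: house 1 = pie/water/dancing/rose, house 2 = tarts/wine/gardening/daisy, house 3 = pudding/lemonade/origami/iris, house 4 = cake/cider/painting/orchid.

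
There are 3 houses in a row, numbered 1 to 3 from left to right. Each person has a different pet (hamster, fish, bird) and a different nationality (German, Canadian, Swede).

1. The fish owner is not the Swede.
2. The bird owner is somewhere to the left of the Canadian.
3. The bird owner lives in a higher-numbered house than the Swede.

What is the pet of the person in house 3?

By clue 3, the bird owner is in house 2.
By clue 3, the Swede is in house 1.
Clue 1: the fish owner is in house 3.
By clue 2, the Canadian is in house 3.
House 1 pet: only hamster fits.
So house 2 gets German for nationality.
So: house 1 = hamster/Swede, house 2 = bird/German, house 3 = fish/Canadian.

fish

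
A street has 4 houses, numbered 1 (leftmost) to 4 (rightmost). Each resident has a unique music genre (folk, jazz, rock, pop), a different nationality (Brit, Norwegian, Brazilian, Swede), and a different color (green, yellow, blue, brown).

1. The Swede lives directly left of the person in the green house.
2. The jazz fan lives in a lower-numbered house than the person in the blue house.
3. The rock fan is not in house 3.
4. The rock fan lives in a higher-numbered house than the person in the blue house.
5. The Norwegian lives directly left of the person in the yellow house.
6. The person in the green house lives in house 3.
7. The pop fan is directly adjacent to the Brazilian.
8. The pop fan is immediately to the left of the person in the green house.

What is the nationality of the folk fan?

Clue 4 places the rock fan in house 4.
Clue 6: the person in the green house is in house 3.
From clue 8, the pop fan must be in house 2.
House 1 color: only brown fits.
House 2 color: only blue fits.
House 4 color: only yellow fits.
Clue 1 places the Swede in house 2.
From clue 2, the jazz fan must be in house 1.
The Norwegian is in house 3 (clue 5).
So house 3 gets folk for music genre.
The only nationality still possible for house 1 is Brazilian.
House 4 nationality: only Brit fits.
So: house 1 = jazz/Brazilian/brown, house 2 = pop/Swede/blue, house 3 = folk/Norwegian/green, house 4 = rock/Brit/yellow.

Norwegian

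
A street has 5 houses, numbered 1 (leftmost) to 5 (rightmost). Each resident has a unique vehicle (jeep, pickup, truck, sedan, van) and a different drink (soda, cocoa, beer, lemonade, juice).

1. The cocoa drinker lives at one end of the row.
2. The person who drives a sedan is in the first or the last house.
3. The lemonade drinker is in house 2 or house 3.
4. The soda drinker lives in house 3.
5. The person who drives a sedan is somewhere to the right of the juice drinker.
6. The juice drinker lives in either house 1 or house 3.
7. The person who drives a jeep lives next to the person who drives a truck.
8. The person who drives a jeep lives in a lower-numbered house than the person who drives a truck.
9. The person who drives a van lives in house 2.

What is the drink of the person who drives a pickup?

juice

By clue 4, the soda drinker is in house 3.
From clue 5, the person who drives a sedan must be in house 5.
By clue 9, the person who drives a van is in house 2.
House 1 drink: only juice fits.
That leaves lemonade as the drink for house 2.
So house 4 gets beer for drink.
That leaves cocoa as the drink for house 5.
The person who drives a jeep is in house 3 (clue 8).
Clue 8 places the person who drives a truck in house 4.
House 1's vehicle must be pickup (nothing else left).
So: house 1 = pickup/juice, house 2 = van/lemonade, house 3 = jeep/soda, house 4 = truck/beer, house 5 = sedan/cocoa.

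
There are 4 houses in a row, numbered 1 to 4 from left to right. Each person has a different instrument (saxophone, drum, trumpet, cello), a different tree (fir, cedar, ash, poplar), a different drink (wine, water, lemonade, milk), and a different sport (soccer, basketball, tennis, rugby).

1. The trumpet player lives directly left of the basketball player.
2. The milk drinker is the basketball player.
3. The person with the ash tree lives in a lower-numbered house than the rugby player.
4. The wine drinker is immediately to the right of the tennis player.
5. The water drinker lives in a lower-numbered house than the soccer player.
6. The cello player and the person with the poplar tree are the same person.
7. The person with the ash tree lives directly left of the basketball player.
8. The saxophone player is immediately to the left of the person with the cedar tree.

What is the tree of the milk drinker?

House 1's sport must be tennis (nothing else left).
By clue 4, the wine drinker is in house 2.
So house 2 gets soccer for sport.
Clue 5 places the water drinker in house 1.
The trumpet player is narrowed to house 2 or 3; consider each.
Placing it in house 3 leads to a contradiction, so it's in house 2.
Clue 1: the basketball player is in house 3.
The milk drinker is in house 3 (clue 2).
By clue 7, the person with the ash tree is in house 2.
House 4 drink: only lemonade fits.
So house 4 gets rugby for sport.
Clue 8: the saxophone player is in house 3.
From clue 8, the person with the cedar tree must be in house 4.
By clue 6, the cello player is in house 1.
The person with the poplar tree is in house 1 (clue 6).
The only instrument still possible for house 4 is drum.
So house 3 gets fir for tree.
So: house 1 = cello/poplar/water/tennis, house 2 = trumpet/ash/wine/soccer, house 3 = saxophone/fir/milk/basketball, house 4 = drum/cedar/lemonade/rugby.

fir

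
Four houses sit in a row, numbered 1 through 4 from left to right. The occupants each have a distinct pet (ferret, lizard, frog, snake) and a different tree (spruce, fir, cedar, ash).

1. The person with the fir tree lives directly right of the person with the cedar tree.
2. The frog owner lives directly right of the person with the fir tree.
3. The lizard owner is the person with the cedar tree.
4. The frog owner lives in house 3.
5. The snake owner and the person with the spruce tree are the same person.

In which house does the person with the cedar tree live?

Clue 4 places the frog owner in house 3.
Clue 2 places the person with the fir tree in house 2.
The only tree still possible for house 1 is cedar.
House 3's tree must be ash (nothing else left).
So house 4 gets spruce for tree.
By clue 3, the lizard owner is in house 1.
Clue 5 places the snake owner in house 4.
That leaves ferret as the pet for house 2.
So: house 1 = lizard/cedar, house 2 = ferret/fir, house 3 = frog/ash, house 4 = snake/spruce.

1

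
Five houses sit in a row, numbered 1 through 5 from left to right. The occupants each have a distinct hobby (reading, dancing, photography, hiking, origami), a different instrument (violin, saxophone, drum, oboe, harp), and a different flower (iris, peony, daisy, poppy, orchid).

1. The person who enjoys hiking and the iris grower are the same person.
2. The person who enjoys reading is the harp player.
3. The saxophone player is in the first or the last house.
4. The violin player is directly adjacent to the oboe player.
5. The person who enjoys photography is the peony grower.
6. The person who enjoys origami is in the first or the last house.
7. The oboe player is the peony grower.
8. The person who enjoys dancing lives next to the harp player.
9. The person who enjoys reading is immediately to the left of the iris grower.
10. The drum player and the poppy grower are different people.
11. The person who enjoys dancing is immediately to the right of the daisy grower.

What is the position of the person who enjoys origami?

1

The person who enjoys origami is narrowed to house 1 or 5; consider each.
Placing it in house 5 leads to a contradiction, so it's in house 1.
The saxophone player is narrowed to house 1 or 5; consider each.
Placing it in house 5 leads to a contradiction, so it's in house 1.
The person who enjoys hiking is narrowed to house 3 or 4 or 5; consider each.
Placing it in house 3 and house 5 leads to a contradiction, so it's in house 4.
Clue 1: the iris grower is in house 4.
From clue 9, the person who enjoys reading must be in house 3.
From clue 2, the harp player must be in house 3.
The person who enjoys dancing is in house 2 (clue 8).
From clue 11, the daisy grower must be in house 1.
That leaves photography as the hobby for house 5.
From clue 4, the violin player must be in house 4.
From clue 4, the oboe player must be in house 5.
The peony grower is in house 5 (clue 5).
That leaves drum as the instrument for house 2.
From clue 10, the poppy grower must be in house 3.
House 2's flower must be orchid (nothing else left).
So: house 1 = origami/saxophone/daisy, house 2 = dancing/drum/orchid, house 3 = reading/harp/poppy, house 4 = hiking/violin/iris, house 5 = photography/oboe/peony.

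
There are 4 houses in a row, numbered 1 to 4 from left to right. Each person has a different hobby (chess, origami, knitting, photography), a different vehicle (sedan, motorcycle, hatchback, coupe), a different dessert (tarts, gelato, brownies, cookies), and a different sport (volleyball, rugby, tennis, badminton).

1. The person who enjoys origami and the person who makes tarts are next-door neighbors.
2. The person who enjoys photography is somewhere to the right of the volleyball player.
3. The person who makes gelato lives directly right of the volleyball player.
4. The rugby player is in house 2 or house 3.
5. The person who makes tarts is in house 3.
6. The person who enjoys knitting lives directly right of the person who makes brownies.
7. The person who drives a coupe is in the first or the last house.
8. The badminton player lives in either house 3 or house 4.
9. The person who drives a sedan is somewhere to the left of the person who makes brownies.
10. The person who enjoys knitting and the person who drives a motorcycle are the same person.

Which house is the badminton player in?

4

By clue 5, the person who makes tarts is in house 3.
That leaves cookies as the dessert for house 1.
So house 2 gets brownies for dessert.
House 4's dessert must be gelato (nothing else left).
By clue 3, the volleyball player is in house 3.
From clue 6, the person who enjoys knitting must be in house 3.
By clue 9, the person who drives a sedan is in house 1.
The person who drives a motorcycle is in house 3 (clue 10).
The only hobby still possible for house 1 is chess.
The only vehicle still possible for house 2 is hatchback.
That leaves coupe as the vehicle for house 4.
So house 1 gets tennis for sport.
House 2 sport: only rugby fits.
That leaves badminton as the sport for house 4.
By clue 2, the person who enjoys photography is in house 4.
House 2 hobby: only origami fits.
So: house 1 = chess/sedan/cookies/tennis, house 2 = origami/hatchback/brownies/rugby, house 3 = knitting/motorcycle/tarts/volleyball, house 4 = photography/coupe/gelato/badminton.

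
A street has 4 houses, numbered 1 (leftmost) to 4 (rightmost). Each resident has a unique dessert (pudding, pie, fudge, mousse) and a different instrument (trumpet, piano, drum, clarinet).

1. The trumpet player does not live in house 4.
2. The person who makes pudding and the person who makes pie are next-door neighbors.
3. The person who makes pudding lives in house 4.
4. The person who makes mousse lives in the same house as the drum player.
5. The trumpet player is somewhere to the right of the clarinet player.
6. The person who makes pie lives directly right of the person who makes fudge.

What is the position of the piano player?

4

Clue 3: the person who makes pudding is in house 4.
Clue 2: the person who makes pie is in house 3.
Clue 6: the person who makes fudge is in house 2.
House 1's dessert must be mousse (nothing else left).
The only instrument still possible for house 4 is piano.
Clue 4: the drum player is in house 1.
That leaves clarinet as the instrument for house 2.
The only instrument still possible for house 3 is trumpet.
So: house 1 = mousse/drum, house 2 = fudge/clarinet, house 3 = pie/trumpet, house 4 = pudding/piano.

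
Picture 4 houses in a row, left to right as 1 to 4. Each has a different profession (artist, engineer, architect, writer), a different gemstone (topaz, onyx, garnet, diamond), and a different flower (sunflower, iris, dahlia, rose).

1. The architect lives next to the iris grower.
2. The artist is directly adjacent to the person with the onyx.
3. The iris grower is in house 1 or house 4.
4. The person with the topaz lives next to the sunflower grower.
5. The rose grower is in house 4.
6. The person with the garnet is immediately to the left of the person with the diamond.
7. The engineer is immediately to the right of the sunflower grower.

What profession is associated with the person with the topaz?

Clue 5: the rose grower is in house 4.
The architect is in house 2 (clue 1).
The only flower still possible for house 1 is iris.
The engineer is narrowed to house 3 or 4; consider each.
Placing it in house 4 leads to a contradiction, so it's in house 3.
From clue 7, the sunflower grower must be in house 2.
That leaves dahlia as the flower for house 3.
So house 4 gets diamond for gemstone.
From clue 6, the person with the garnet must be in house 3.
House 1 gemstone: only topaz fits.
House 2's gemstone must be onyx (nothing else left).
Clue 2: the artist is in house 1.
That leaves writer as the profession for house 4.
So: house 1 = artist/topaz/iris, house 2 = architect/onyx/sunflower, house 3 = engineer/garnet/dahlia, house 4 = writer/diamond/rose.

artist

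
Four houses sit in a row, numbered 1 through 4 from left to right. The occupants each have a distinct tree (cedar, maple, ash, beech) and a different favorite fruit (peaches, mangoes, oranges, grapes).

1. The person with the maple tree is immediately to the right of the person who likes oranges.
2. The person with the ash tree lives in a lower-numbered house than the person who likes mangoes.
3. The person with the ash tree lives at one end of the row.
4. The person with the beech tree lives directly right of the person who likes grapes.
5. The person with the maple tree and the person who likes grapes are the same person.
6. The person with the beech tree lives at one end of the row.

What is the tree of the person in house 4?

From clue 3, the person with the ash tree must be in house 1.
Clue 6: the person with the beech tree is in house 4.
Clue 4: the person who likes grapes is in house 3.
By clue 5, the person with the maple tree is in house 3.
That leaves cedar as the tree for house 2.
The person who likes oranges is in house 2 (clue 1).
The only favorite fruit still possible for house 1 is peaches.
So house 4 gets mangoes for favorite fruit.
So: house 1 = ash/peaches, house 2 = cedar/oranges, house 3 = maple/grapes, house 4 = beech/mangoes.

beech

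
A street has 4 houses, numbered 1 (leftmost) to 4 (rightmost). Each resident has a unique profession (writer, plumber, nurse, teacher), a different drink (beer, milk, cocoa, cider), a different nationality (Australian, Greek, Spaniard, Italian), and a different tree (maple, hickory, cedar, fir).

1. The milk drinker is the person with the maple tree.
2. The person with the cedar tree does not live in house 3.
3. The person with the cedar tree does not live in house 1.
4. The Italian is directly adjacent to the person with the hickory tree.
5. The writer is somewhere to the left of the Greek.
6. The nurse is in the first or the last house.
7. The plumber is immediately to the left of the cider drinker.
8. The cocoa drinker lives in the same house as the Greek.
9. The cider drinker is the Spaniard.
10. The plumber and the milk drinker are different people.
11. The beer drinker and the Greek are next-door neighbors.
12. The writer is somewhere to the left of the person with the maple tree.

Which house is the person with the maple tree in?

4

So house 1 gets beer for drink.
The Greek is in house 2 (clue 11).
Clue 5 places the writer in house 1.
Clue 8 places the cocoa drinker in house 2.
The only profession still possible for house 4 is nurse.
House 1's tree must be fir (nothing else left).
The plumber is narrowed to house 2 or 3; consider each.
Placing it in house 3 leads to a contradiction, so it's in house 2.
Clue 7 places the cider drinker in house 3.
Clue 9 places the Spaniard in house 3.
So house 3 gets teacher for profession.
House 4 drink: only milk fits.
From clue 1, the person with the maple tree must be in house 4.
House 2 tree: only cedar fits.
The only tree still possible for house 3 is hickory.
By clue 4, the Italian is in house 4.
That leaves Australian as the nationality for house 1.
So: house 1 = writer/beer/Australian/fir, house 2 = plumber/cocoa/Greek/cedar, house 3 = teacher/cider/Spaniard/hickory, house 4 = nurse/milk/Italian/maple.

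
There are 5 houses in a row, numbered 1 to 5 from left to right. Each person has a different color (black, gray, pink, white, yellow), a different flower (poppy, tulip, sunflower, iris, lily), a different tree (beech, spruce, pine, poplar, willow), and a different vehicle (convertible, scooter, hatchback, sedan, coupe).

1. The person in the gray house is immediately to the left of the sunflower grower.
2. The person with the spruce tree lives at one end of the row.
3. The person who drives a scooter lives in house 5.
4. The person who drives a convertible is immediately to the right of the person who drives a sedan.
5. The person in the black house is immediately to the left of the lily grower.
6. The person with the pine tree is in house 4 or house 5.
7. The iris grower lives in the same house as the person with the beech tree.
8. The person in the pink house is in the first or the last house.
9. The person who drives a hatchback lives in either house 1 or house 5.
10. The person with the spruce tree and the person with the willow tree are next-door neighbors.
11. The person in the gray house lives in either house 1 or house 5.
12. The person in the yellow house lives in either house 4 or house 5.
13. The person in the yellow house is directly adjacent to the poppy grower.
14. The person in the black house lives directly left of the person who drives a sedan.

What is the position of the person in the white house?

The person who drives a scooter is in house 5 (clue 3).
From clue 11, the person in the gray house must be in house 1.
The only color still possible for house 4 is yellow.
The only color still possible for house 5 is pink.
House 1 vehicle: only hatchback fits.
Clue 1 places the sunflower grower in house 2.
By clue 14, the person in the black house is in house 2.
Clue 14: the person who drives a sedan is in house 3.
House 3's color must be white (nothing else left).
So house 2 gets coupe for vehicle.
That leaves convertible as the vehicle for house 4.
Clue 5: the lily grower is in house 3.
So house 5 gets poppy for flower.
So house 3 gets poplar for tree.
That leaves willow as the tree for house 2.
The person with the spruce tree is in house 1 (clue 10).
So house 5 gets pine for tree.
Clue 7 places the iris grower in house 4.
House 1 flower: only tulip fits.
House 4's tree must be beech (nothing else left).
So: house 1 = gray/tulip/spruce/hatchback, house 2 = black/sunflower/willow/coupe, house 3 = white/lily/poplar/sedan, house 4 = yellow/iris/beech/convertible, house 5 = pink/poppy/pine/scooter.

3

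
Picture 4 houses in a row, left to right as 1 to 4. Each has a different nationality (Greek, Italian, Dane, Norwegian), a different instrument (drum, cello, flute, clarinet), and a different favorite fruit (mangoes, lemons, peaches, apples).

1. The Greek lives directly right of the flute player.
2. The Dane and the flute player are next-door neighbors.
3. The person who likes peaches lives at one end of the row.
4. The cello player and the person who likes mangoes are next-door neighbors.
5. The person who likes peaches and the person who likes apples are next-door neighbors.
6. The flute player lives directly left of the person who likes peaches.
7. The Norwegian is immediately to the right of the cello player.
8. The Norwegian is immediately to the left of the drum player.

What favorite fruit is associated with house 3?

Clue 6: the flute player is in house 3.
Clue 6: the person who likes peaches is in house 4.
By clue 1, the Greek is in house 4.
The person who likes apples is in house 3 (clue 5).
From clue 8, the Norwegian must be in house 3.
House 1 nationality: only Italian fits.
House 2 nationality: only Dane fits.
That leaves drum as the instrument for house 4.
From clue 7, the cello player must be in house 2.
House 1 instrument: only clarinet fits.
By clue 4, the person who likes mangoes is in house 1.
So house 2 gets lemons for favorite fruit.
So: house 1 = Italian/clarinet/mangoes, house 2 = Dane/cello/lemons, house 3 = Norwegian/flute/apples, house 4 = Greek/drum/peaches.

apples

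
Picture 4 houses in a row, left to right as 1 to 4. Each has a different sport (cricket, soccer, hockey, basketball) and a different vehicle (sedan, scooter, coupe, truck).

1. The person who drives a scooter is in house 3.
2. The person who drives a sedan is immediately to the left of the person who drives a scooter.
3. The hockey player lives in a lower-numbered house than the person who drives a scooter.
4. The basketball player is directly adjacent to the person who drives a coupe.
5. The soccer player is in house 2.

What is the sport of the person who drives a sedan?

Clue 1: the person who drives a scooter is in house 3.
The person who drives a sedan is in house 2 (clue 2).
Clue 5: the soccer player is in house 2.
The only sport still possible for house 1 is hockey.
From clue 4, the basketball player must be in house 3.
From clue 4, the person who drives a coupe must be in house 4.
So house 4 gets cricket for sport.
That leaves truck as the vehicle for house 1.
So: house 1 = hockey/truck, house 2 = soccer/sedan, house 3 = basketball/scooter, house 4 = cricket/coupe.

soccer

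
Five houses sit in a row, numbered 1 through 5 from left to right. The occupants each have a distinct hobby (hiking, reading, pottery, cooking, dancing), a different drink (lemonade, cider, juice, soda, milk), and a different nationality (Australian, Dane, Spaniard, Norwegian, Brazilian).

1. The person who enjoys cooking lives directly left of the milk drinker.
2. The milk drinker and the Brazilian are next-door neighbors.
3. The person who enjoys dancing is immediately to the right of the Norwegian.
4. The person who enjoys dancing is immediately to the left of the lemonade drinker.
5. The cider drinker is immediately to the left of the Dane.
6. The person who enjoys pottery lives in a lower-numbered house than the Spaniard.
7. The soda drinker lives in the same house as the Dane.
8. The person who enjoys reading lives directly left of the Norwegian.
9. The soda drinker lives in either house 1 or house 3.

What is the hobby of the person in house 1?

The soda drinker is in house 3 (clue 9).
House 5 hobby: only hiking fits.
Clue 7 places the Dane in house 3.
House 2 nationality: only Norwegian fits.
The person who enjoys dancing is in house 3 (clue 3).
From clue 4, the lemonade drinker must be in house 4.
The cider drinker is in house 2 (clue 5).
Clue 8 places the person who enjoys reading in house 1.
So house 2 gets pottery for hobby.
The only hobby still possible for house 4 is cooking.
That leaves juice as the drink for house 1.
House 5's drink must be milk (nothing else left).
Clue 2 places the Brazilian in house 4.
That leaves Australian as the nationality for house 1.
That leaves Spaniard as the nationality for house 5.
So: house 1 = reading/juice/Australian, house 2 = pottery/cider/Norwegian, house 3 = dancing/soda/Dane, house 4 = cooking/lemonade/Brazilian, house 5 = hiking/milk/Spaniard.

reading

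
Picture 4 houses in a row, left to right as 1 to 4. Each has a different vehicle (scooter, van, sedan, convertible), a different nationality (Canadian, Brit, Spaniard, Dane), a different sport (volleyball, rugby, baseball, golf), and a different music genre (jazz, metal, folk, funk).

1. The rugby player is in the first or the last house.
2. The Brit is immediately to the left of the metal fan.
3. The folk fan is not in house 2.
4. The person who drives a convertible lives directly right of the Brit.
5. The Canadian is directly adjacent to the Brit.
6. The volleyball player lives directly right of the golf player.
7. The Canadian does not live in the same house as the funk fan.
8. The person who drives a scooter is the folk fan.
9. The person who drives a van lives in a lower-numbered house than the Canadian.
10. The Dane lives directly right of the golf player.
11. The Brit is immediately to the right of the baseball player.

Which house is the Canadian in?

The only nationality still possible for house 1 is Spaniard.
The person who drives a convertible is narrowed to house 3 or 4; consider each.
Placing it in house 3 leads to a contradiction, so it's in house 4.
The Brit is in house 3 (clue 4).
By clue 11, the baseball player is in house 2.
Clue 2 places the metal fan in house 4.
From clue 6, the volleyball player must be in house 4.
From clue 6, the golf player must be in house 3.
Clue 10: the Dane is in house 4.
The only nationality still possible for house 2 is Canadian.
House 1 sport: only rugby fits.
From clue 9, the person who drives a van must be in house 1.
So house 2 gets sedan for vehicle.
The only vehicle still possible for house 3 is scooter.
House 2 music genre: only jazz fits.
By clue 8, the folk fan is in house 3.
That leaves funk as the music genre for house 1.
So: house 1 = van/Spaniard/rugby/funk, house 2 = sedan/Canadian/baseball/jazz, house 3 = scooter/Brit/golf/folk, house 4 = convertible/Dane/volleyball/metal.

2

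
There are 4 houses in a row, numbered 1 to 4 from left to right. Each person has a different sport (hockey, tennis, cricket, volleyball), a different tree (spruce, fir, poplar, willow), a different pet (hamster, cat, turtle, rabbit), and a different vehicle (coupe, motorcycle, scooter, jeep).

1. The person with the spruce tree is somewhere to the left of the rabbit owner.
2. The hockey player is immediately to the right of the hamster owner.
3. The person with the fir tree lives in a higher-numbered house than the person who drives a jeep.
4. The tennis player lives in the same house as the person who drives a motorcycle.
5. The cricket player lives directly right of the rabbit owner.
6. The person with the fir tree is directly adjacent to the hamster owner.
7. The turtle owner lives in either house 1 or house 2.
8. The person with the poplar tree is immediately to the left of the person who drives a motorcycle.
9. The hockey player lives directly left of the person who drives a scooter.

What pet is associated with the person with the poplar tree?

turtle

House 4 pet: only cat fits.
So house 1 gets volleyball for sport.
The only tree still possible for house 4 is willow.
The only pet still possible for house 3 is rabbit.
Clue 5 places the cricket player in house 4.
The only tree still possible for house 3 is fir.
By clue 6, the hamster owner is in house 2.
So house 1 gets turtle for pet.
The hockey player is in house 3 (clue 2).
By clue 9, the person who drives a scooter is in house 4.
The only sport still possible for house 2 is tennis.
Clue 4 places the person who drives a motorcycle in house 2.
By clue 8, the person with the poplar tree is in house 1.
So house 2 gets spruce for tree.
The only vehicle still possible for house 1 is jeep.
House 3's vehicle must be coupe (nothing else left).
So: house 1 = volleyball/poplar/turtle/jeep, house 2 = tennis/spruce/hamster/motorcycle, house 3 = hockey/fir/rabbit/coupe, house 4 = cricket/willow/cat/scooter.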